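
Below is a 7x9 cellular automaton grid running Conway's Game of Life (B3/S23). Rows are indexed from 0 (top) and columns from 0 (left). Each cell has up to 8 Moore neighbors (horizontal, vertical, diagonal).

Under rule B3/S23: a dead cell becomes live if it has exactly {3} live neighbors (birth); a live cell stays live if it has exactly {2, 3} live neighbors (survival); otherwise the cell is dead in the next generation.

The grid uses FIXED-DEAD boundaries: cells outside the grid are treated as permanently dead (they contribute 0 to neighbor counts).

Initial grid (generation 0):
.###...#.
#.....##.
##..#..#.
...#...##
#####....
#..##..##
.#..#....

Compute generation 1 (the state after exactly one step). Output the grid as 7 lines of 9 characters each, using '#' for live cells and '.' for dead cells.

Simulating step by step:
Generation 0 (given above): 26 live cells
Generation 1: 19 live cells
(generation 1 grid is the final answer)

Answer: .##...##.
#..#..###
##.......
.......##
##.......
#....#...
...##....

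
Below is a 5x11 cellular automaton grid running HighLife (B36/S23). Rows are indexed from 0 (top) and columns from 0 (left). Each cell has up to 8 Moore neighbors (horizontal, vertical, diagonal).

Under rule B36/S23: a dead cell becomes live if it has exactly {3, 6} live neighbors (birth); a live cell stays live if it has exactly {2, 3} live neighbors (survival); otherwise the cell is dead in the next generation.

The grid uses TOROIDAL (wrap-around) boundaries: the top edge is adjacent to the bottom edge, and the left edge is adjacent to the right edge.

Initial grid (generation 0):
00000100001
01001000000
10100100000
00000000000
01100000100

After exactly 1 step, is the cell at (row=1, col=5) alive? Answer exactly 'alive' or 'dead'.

Simulating step by step:
Generation 0 (given above): 10 live cells
Generation 1: 9 live cells
11100000000
11001100000
01000000000
00100000000
00000000000

Cell (1,5) at generation 1: 1 -> alive

Answer: alive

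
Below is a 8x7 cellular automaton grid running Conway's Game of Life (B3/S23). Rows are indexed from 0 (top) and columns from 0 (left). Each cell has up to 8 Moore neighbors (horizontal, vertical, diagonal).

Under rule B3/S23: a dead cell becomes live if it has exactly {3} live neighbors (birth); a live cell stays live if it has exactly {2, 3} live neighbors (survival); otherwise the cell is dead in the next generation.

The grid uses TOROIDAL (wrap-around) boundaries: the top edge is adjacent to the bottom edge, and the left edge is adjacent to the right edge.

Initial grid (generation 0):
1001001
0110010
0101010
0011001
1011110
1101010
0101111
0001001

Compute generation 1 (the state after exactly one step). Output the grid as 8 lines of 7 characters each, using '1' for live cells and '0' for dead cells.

Answer: 1101111
0101010
1101011
1000001
1000010
0000000
0101000
0001000

Derivation:
Simulating step by step:
Generation 0 (given above): 28 live cells
Generation 1: 21 live cells
(generation 1 grid is the final answer)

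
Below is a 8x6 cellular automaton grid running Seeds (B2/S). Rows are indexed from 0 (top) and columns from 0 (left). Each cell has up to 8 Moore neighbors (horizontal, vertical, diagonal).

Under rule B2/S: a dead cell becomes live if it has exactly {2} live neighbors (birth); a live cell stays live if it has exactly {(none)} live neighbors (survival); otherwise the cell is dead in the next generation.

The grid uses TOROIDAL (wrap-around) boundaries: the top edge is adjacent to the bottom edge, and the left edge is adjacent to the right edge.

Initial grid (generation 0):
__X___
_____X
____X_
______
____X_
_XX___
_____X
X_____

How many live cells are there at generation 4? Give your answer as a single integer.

Simulating step by step:
Generation 0 (given above): 8 live cells
Generation 1: 19 live cells
XX___X
___XX_
_____X
___XXX
_XXX__
X__XXX
__X___
_X___X
Generation 2: 7 live cells
___X__
_XX___
X_X___
_X____
______
______
______
____X_
Generation 3: 7 live cells
_X__X_
X_____
___X__
X_X___
______
______
______
___X__
Generation 4: 17 live cells
X_XX_X
_XXXXX
X_X__X
_X_X__
_X____
______
______
__X_X_
Population at generation 4: 17

Answer: 17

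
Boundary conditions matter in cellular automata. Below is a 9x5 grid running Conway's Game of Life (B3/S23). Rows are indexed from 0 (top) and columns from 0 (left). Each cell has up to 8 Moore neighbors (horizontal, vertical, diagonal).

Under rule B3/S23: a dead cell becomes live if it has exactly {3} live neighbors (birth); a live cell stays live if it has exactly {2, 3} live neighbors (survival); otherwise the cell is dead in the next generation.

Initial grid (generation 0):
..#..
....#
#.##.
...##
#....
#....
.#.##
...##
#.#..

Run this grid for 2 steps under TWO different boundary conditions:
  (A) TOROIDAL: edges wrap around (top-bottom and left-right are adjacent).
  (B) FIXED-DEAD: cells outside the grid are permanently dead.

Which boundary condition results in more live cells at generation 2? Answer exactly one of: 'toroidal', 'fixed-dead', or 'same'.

Under TOROIDAL boundary, generation 2:
....#
....#
.....
#.##.
.....
###.#
#.#..
##...
.#.#.
Population = 15

Under FIXED-DEAD boundary, generation 2:
.....
.##..
.....
.###.
#..#.
.###.
#.###
....#
.....
Population = 15

Comparison: toroidal=15, fixed-dead=15 -> same

Answer: same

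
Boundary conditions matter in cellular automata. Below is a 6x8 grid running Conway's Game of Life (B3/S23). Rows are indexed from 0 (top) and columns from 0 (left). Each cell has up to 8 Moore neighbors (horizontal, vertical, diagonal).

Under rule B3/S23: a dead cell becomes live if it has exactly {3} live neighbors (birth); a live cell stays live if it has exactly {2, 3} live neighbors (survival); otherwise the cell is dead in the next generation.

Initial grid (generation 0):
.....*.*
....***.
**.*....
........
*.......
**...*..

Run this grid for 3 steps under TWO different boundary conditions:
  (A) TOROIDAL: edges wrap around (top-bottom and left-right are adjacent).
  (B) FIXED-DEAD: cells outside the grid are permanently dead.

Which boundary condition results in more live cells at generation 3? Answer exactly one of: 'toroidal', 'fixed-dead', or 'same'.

Answer: fixed-dead

Derivation:
Under TOROIDAL boundary, generation 3:
........
........
.*......
***.....
.*......
........
Population = 5

Under FIXED-DEAD boundary, generation 3:
.....*..
...**.**
.....*..
.*......
..*.....
.*......
Population = 9

Comparison: toroidal=5, fixed-dead=9 -> fixed-dead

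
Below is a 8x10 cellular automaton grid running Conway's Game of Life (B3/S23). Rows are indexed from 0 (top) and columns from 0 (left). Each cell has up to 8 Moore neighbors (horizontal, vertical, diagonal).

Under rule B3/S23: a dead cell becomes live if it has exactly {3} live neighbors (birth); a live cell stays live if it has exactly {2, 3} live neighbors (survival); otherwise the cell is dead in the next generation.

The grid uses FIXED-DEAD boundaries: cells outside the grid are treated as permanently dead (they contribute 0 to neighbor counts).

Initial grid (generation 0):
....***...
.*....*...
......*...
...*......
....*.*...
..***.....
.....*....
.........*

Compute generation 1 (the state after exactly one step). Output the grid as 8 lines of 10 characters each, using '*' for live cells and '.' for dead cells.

Simulating step by step:
Generation 0 (given above): 14 live cells
Generation 1: 12 live cells
(generation 1 grid is the final answer)

Answer: .....**...
......**..
..........
.....*....
..*.**....
...**.....
...**.....
..........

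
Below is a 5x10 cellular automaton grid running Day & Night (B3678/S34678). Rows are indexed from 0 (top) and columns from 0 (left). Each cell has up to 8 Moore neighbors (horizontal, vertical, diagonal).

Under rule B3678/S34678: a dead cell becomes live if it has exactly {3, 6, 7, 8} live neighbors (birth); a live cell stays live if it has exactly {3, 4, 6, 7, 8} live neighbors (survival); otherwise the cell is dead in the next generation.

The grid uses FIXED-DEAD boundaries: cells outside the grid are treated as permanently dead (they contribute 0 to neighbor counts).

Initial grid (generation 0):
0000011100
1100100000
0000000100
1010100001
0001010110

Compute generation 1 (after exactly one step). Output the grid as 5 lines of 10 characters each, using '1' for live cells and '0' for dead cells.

Simulating step by step:
Generation 0 (given above): 15 live cells
Generation 1: 8 live cells
(generation 1 grid is the final answer)

Answer: 0000000000
0000010100
1001000000
0001001100
0000100000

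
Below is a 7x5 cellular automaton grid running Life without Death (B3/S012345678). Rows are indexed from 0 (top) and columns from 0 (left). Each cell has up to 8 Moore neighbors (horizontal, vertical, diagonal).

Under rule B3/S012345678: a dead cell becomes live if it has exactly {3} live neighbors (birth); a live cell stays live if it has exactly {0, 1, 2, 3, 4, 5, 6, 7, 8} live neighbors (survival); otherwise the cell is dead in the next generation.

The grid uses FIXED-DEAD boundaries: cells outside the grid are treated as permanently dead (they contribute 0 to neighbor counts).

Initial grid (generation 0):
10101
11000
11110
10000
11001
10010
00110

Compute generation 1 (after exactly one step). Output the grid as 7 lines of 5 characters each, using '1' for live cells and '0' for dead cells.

Simulating step by step:
Generation 0 (given above): 17 live cells
Generation 1: 19 live cells
(generation 1 grid is the final answer)

Answer: 10101
11000
11110
10010
11001
10011
00110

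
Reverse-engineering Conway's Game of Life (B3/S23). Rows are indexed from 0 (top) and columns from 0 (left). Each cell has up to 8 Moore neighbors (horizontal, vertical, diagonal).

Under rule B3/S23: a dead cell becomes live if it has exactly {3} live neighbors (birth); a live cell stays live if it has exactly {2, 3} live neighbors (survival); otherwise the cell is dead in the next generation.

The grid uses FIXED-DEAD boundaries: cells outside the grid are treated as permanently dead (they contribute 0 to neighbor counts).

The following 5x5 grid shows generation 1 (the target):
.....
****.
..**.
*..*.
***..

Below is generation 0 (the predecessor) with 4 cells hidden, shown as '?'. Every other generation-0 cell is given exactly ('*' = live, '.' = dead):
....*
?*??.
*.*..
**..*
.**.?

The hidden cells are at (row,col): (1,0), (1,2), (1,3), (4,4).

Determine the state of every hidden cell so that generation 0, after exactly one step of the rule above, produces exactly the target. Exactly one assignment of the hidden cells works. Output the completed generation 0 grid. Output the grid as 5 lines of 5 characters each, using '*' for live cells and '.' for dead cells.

Answer: ....*
**.*.
*.*..
**..*
.**..

Derivation:
Hidden generation-0 cells (in order): (1,0), (1,2), (1,3), (4,4).
A hidden cell only influences target cells in its own 3x3 neighborhood. Try each of the 2^4 = 16 assignments, step the completed generation 0 forward once under B3/S23, and compare with the target:
  (1,0)=. (1,2)=. (1,3)=. (4,4)=. -> step gives (1,0)='.' but target has '*' -> reject
  (1,0)=. (1,2)=. (1,3)=. (4,4)=* -> step gives (1,0)='.' but target has '*' -> reject
  (1,0)=. (1,2)=. (1,3)=* (4,4)=. -> step gives (1,0)='.' but target has '*' -> reject
  (1,0)=. (1,2)=. (1,3)=* (4,4)=* -> step gives (1,0)='.' but target has '*' -> reject
  (1,0)=. (1,2)=* (1,3)=. (4,4)=. -> step gives (1,0)='.' but target has '*' -> reject
  (1,0)=. (1,2)=* (1,3)=. (4,4)=* -> step gives (1,0)='.' but target has '*' -> reject
  (1,0)=. (1,2)=* (1,3)=* (4,4)=. -> step gives (0,2)='*' but target has '.' -> reject
  (1,0)=. (1,2)=* (1,3)=* (4,4)=* -> step gives (0,2)='*' but target has '.' -> reject
  (1,0)=* (1,2)=. (1,3)=. (4,4)=. -> step gives (1,2)='.' but target has '*' -> reject
  (1,0)=* (1,2)=. (1,3)=. (4,4)=* -> step gives (1,2)='.' but target has '*' -> reject
  (1,0)=* (1,2)=. (1,3)=* (4,4)=. -> step reproduces the target at every cell -> ACCEPT
  (1,0)=* (1,2)=. (1,3)=* (4,4)=* -> step gives (3,3)='.' but target has '*' -> reject
  (1,0)=* (1,2)=* (1,3)=. (4,4)=. -> step gives (0,1)='*' but target has '.' -> reject
  (1,0)=* (1,2)=* (1,3)=. (4,4)=* -> step gives (0,1)='*' but target has '.' -> reject
  (1,0)=* (1,2)=* (1,3)=* (4,4)=. -> step gives (0,1)='*' but target has '.' -> reject
  (1,0)=* (1,2)=* (1,3)=* (4,4)=* -> step gives (0,1)='*' but target has '.' -> reject
Unique solution: (1,0)=live, (1,2)=dead, (1,3)=live, (4,4)=dead.
Check: live-neighbor counts of every cell in the completed generation 0:
22221
23322
46332
35430
33221
Applying B3/S23 to generation 0 with these counts gives:
.....
****.
..**.
*..*.
***..
which matches the target exactly.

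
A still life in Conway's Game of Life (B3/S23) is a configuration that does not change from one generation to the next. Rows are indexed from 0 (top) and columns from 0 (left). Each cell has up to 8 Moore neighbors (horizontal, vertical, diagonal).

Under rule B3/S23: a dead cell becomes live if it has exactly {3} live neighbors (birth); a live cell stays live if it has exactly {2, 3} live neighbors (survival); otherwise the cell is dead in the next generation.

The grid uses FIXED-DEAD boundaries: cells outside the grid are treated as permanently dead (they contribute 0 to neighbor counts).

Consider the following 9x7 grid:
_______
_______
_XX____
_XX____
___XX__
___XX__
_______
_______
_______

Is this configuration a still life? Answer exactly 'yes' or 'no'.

Answer: no

Derivation:
Compute generation 1 and compare to generation 0 (given above):
Generation 1:
_______
_______
_XX____
_X_____
____X__
___XX__
_______
_______
_______
Cell (3,2) differs: gen0=1 vs gen1=0 -> NOT a still life.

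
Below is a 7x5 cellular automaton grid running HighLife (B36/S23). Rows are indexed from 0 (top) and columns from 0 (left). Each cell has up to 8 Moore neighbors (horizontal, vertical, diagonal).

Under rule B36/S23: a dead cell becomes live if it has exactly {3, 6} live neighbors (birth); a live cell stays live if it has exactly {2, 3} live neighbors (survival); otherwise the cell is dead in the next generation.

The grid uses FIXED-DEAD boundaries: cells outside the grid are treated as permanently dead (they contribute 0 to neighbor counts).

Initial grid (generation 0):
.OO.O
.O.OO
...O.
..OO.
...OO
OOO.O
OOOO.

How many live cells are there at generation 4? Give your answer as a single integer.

Simulating step by step:
Generation 0 (given above): 19 live cells
Generation 1: 12 live cells
.OO.O
.O..O
.....
..O..
....O
O..OO
O..O.
Generation 2: 11 live cells
.OOO.
.OOO.
.....
.....
....O
...OO
...OO
Generation 3: 9 live cells
.O.O.
.O.O.
..O..
.....
...OO
.....
...OO
Generation 4: 4 live cells
.....
.O.O.
..O..
...O.
.....
.....
.....
Population at generation 4: 4

Answer: 4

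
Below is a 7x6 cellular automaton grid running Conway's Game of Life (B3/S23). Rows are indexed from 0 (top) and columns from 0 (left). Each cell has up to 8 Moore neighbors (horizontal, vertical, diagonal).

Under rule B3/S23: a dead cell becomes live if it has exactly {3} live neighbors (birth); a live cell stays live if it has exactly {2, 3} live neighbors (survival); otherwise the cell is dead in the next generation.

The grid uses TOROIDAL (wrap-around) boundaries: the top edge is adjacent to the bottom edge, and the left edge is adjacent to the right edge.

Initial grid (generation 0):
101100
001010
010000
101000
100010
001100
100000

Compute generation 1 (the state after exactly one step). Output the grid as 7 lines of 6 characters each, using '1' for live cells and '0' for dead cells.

Answer: 001101
001000
011100
100001
001001
010101
000000

Derivation:
Simulating step by step:
Generation 0 (given above): 13 live cells
Generation 1: 14 live cells
(generation 1 grid is the final answer)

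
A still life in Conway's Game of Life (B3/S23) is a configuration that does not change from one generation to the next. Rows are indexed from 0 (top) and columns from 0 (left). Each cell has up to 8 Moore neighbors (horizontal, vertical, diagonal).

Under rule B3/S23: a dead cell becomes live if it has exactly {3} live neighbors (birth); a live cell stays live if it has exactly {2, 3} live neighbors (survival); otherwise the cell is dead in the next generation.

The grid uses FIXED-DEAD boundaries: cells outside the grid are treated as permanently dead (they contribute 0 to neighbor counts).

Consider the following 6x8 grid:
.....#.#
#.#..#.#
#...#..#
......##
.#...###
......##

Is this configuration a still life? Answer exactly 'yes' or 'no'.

Compute generation 1 and compare to generation 0 (given above):
Generation 1:
........
.#..##.#
.#...#.#
........
.....#..
.....#.#
Cell (0,5) differs: gen0=1 vs gen1=0 -> NOT a still life.

Answer: no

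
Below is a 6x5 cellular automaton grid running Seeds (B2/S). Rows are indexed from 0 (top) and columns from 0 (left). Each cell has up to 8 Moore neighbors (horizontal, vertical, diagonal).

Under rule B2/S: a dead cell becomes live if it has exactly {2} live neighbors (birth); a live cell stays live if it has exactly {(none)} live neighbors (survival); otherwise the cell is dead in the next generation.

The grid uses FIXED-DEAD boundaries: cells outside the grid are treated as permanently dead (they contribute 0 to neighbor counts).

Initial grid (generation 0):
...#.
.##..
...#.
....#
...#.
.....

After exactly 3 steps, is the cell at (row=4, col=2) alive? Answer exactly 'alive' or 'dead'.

Answer: alive

Derivation:
Simulating step by step:
Generation 0 (given above): 6 live cells
Generation 1: 6 live cells
.#...
....#
.#..#
..#..
....#
.....
Generation 2: 8 live cells
.....
####.
..#..
.#..#
...#.
.....
Generation 3: 5 live cells
#..#.
.....
....#
.....
..#.#
.....

Cell (4,2) at generation 3: 1 -> alive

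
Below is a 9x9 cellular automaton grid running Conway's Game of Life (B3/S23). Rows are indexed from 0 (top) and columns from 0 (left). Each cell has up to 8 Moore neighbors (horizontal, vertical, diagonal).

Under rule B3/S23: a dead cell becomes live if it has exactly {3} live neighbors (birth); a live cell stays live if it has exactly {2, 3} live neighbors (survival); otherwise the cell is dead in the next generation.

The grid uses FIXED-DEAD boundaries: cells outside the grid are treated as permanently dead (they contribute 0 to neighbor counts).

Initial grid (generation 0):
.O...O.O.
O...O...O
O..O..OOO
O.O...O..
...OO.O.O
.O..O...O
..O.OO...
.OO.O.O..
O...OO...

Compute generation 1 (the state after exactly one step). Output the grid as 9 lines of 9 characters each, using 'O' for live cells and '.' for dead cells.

Answer: .........
OO..OO..O
O..O.OO.O
.OO.O.O.O
.OOOO....
..O....O.
..O.O....
.OO...O..
.O.OOO...

Derivation:
Simulating step by step:
Generation 0 (given above): 31 live cells
Generation 1: 30 live cells
(generation 1 grid is the final answer)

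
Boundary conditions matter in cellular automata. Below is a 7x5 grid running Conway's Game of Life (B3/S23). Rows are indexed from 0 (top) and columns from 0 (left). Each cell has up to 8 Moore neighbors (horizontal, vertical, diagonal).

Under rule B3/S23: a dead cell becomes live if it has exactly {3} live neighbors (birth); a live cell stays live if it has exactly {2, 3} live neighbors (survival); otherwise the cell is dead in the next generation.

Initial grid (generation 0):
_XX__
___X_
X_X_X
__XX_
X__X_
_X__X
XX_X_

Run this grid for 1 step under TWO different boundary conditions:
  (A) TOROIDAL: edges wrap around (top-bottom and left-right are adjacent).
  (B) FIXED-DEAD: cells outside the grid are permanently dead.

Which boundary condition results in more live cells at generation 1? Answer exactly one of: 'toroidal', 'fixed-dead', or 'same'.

Answer: toroidal

Derivation:
Under TOROIDAL boundary, generation 1:
XX_XX
X__XX
_XX_X
X_X__
XX_X_
_X_X_
___XX
Population = 19

Under FIXED-DEAD boundary, generation 1:
__X__
___X_
_XX_X
__X_X
_X_XX
_X_XX
XXX__
Population = 16

Comparison: toroidal=19, fixed-dead=16 -> toroidal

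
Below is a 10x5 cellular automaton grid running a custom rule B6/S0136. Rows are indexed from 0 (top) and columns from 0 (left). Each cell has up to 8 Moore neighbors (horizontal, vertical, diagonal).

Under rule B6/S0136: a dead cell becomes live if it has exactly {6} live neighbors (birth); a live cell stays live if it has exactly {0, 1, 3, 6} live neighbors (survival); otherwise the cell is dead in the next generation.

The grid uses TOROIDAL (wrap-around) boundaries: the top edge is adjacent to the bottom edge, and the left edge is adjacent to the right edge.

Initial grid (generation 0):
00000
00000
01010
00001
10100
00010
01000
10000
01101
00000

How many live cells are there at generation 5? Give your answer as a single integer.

Simulating step by step:
Generation 0 (given above): 11 live cells
Generation 1: 9 live cells
00000
00000
01010
00000
10100
00010
01000
10000
00101
00000
Generation 2: 8 live cells
00000
00000
01010
00000
10100
00010
01000
00000
00101
00000
Generation 3: 8 live cells
00000
00000
01010
00000
10100
00010
01000
00000
00101
00000
Generation 4: 8 live cells
00000
00000
01010
00000
10100
00010
01000
00000
00101
00000
Generation 5: 8 live cells
00000
00000
01010
00000
10100
00010
01000
00000
00101
00000
Population at generation 5: 8

Answer: 8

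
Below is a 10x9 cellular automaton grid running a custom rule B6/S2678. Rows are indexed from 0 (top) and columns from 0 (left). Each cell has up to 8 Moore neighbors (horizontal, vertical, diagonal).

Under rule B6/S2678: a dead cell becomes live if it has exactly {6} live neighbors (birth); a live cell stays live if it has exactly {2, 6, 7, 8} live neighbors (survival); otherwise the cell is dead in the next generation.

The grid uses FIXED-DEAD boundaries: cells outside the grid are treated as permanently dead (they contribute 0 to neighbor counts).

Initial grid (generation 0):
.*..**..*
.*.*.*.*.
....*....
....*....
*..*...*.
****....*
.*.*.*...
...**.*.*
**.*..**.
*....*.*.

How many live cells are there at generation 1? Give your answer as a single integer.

Simulating step by step:
Generation 0 (given above): 33 live cells
Generation 1: 11 live cells
.....*...
...*.....
.........
....*....
*........
.........
..*..*...
.........
**.*.....
*......*.
Population at generation 1: 11

Answer: 11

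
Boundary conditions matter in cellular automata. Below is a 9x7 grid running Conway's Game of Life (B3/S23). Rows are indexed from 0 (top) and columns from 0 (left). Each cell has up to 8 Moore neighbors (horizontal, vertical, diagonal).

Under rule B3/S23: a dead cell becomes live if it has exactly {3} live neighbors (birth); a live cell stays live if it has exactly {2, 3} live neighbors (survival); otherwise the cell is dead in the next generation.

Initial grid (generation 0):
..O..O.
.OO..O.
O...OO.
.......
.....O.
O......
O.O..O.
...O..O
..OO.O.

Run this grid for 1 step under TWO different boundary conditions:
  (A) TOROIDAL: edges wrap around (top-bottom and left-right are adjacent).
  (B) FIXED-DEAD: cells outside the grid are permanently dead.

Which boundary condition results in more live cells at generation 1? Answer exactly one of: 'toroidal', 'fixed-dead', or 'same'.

Answer: toroidal

Derivation:
Under TOROIDAL boundary, generation 1:
.....OO
.OOO.O.
.O..OOO
....OOO
.......
.O.....
OO.....
.O.O.OO
..OO.OO
Population = 24

Under FIXED-DEAD boundary, generation 1:
.OO....
.OOO.OO
.O..OO.
....OO.
.......
.O.....
.O.....
.O.O.OO
..OOO..
Population = 21

Comparison: toroidal=24, fixed-dead=21 -> toroidal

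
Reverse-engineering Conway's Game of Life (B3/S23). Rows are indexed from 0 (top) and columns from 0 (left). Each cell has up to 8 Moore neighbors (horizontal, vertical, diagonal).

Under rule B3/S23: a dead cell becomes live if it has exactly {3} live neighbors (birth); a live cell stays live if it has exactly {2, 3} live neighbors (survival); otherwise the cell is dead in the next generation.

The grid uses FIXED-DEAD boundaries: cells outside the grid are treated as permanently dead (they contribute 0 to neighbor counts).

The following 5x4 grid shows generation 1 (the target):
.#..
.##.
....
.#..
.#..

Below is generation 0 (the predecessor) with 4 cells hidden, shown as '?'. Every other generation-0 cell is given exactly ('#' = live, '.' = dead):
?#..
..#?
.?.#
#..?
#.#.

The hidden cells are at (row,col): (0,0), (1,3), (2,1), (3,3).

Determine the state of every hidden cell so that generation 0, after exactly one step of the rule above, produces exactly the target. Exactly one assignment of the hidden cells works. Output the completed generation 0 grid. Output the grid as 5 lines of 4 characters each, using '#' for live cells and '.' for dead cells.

Hidden generation-0 cells (in order): (0,0), (1,3), (2,1), (3,3).
A hidden cell only influences target cells in its own 3x3 neighborhood. Try each of the 2^4 = 16 assignments, step the completed generation 0 forward once under B3/S23, and compare with the target:
  (0,0)=. (1,3)=. (2,1)=. (3,3)=. -> step gives (0,1)='.' but target has '#' -> reject
  (0,0)=. (1,3)=. (2,1)=. (3,3)=# -> step gives (0,1)='.' but target has '#' -> reject
  (0,0)=. (1,3)=. (2,1)=# (3,3)=. -> step gives (0,1)='.' but target has '#' -> reject
  (0,0)=. (1,3)=. (2,1)=# (3,3)=# -> step gives (0,1)='.' but target has '#' -> reject
  (0,0)=. (1,3)=# (2,1)=. (3,3)=. -> step gives (0,1)='.' but target has '#' -> reject
  (0,0)=. (1,3)=# (2,1)=. (3,3)=# -> step gives (0,1)='.' but target has '#' -> reject
  (0,0)=. (1,3)=# (2,1)=# (3,3)=. -> step gives (0,1)='.' but target has '#' -> reject
  (0,0)=. (1,3)=# (2,1)=# (3,3)=# -> step gives (0,1)='.' but target has '#' -> reject
  (0,0)=# (1,3)=. (2,1)=. (3,3)=. -> step reproduces the target at every cell -> ACCEPT
  (0,0)=# (1,3)=. (2,1)=. (3,3)=# -> step gives (2,2)='#' but target has '.' -> reject
  (0,0)=# (1,3)=. (2,1)=# (3,3)=. -> step gives (1,0)='#' but target has '.' -> reject
  (0,0)=# (1,3)=. (2,1)=# (3,3)=# -> step gives (1,0)='#' but target has '.' -> reject
  (0,0)=# (1,3)=# (2,1)=. (3,3)=. -> step gives (0,2)='#' but target has '.' -> reject
  (0,0)=# (1,3)=# (2,1)=. (3,3)=# -> step gives (0,2)='#' but target has '.' -> reject
  (0,0)=# (1,3)=# (2,1)=# (3,3)=. -> step gives (0,2)='#' but target has '.' -> reject
  (0,0)=# (1,3)=# (2,1)=# (3,3)=# -> step gives (0,2)='#' but target has '.' -> reject
Unique solution: (0,0)=live, (1,3)=dead, (2,1)=dead, (3,3)=dead.
Check: live-neighbor counts of every cell in the completed generation 0:
1221
2322
1221
1322
1301
Applying B3/S23 to generation 0 with these counts gives:
.#..
.##.
....
.#..
.#..
which matches the target exactly.

Answer: ##..
..#.
...#
#...
#.#.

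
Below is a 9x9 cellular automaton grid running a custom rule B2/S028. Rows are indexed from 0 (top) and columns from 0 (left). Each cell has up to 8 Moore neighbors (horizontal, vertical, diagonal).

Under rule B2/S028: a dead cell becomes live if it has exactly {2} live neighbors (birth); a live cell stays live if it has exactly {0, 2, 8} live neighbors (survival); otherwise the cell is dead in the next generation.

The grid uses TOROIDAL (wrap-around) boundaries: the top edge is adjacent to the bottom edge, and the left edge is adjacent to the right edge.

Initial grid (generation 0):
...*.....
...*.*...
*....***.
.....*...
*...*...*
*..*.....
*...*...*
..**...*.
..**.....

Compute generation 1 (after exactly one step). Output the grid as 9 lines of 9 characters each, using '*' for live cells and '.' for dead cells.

Simulating step by step:
Generation 0 (given above): 21 live cells
Generation 1: 21 live cells
(generation 1 grid is the final answer)

Answer: .........
..*..*.**
*.......*
.*.......
**.***..*
...*.*.*.
*...*..*.
*........
.*.......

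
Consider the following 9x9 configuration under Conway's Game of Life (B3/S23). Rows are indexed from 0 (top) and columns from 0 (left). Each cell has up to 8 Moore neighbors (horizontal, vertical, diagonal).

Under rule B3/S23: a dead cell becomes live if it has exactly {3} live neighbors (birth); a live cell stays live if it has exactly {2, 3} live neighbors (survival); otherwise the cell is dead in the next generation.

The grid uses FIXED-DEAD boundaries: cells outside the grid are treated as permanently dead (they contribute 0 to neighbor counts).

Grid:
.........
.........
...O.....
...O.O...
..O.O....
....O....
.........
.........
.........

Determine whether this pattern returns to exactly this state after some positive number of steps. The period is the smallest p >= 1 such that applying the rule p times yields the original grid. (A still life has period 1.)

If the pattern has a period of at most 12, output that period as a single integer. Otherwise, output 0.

Answer: 2

Derivation:
Simulating and comparing each generation to the original:
Gen 0 (original, given above): 6 live cells
Gen 1: 6 live cells, differs from original
Gen 2: 6 live cells, MATCHES original -> period = 2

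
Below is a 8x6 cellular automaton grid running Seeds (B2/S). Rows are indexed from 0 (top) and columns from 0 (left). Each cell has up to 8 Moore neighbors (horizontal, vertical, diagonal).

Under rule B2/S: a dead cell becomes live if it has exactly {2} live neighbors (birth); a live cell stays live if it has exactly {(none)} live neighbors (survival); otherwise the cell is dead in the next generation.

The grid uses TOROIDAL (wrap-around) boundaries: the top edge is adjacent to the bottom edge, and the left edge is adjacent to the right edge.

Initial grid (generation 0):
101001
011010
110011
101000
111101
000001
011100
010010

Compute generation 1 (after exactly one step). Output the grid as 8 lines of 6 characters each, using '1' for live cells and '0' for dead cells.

Simulating step by step:
Generation 0 (given above): 23 live cells
Generation 1: 1 live cells
(generation 1 grid is the final answer)

Answer: 000000
000000
000000
000000
000000
000000
000001
000000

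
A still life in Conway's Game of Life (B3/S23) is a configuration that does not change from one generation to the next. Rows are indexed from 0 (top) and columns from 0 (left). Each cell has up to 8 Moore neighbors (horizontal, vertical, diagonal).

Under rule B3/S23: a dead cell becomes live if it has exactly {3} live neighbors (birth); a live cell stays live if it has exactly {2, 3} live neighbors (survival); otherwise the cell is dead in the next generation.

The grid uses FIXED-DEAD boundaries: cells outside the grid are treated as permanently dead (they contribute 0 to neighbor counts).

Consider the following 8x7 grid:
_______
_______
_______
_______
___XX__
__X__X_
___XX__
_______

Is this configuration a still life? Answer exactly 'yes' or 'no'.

Answer: yes

Derivation:
Compute generation 1 and compare to generation 0 (given above):
Generation 1:
_______
_______
_______
_______
___XX__
__X__X_
___XX__
_______
The grids are IDENTICAL -> still life.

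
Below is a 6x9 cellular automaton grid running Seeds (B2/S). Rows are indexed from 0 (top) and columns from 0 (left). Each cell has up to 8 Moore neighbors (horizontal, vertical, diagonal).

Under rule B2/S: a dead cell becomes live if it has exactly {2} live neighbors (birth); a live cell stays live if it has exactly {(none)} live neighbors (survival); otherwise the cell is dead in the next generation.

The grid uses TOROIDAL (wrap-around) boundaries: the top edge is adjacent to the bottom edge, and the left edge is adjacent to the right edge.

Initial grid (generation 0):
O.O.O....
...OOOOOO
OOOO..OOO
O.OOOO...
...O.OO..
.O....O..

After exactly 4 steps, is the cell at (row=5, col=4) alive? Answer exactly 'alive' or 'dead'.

Simulating step by step:
Generation 0 (given above): 26 live cells
Generation 1: 4 live cells
.........
.........
.........
.........
O......O.
O......O.
Generation 2: 6 live cells
........O
.........
.........
........O
.O....O..
.O....O..
Generation 3: 8 live cells
O......O.
.........
.........
O......O.
..O..O...
..O..O...
Generation 4: 14 live cells
.O....O.O
........O
........O
.O....O.O
...OO...O
...OO...O

Cell (5,4) at generation 4: 1 -> alive

Answer: alive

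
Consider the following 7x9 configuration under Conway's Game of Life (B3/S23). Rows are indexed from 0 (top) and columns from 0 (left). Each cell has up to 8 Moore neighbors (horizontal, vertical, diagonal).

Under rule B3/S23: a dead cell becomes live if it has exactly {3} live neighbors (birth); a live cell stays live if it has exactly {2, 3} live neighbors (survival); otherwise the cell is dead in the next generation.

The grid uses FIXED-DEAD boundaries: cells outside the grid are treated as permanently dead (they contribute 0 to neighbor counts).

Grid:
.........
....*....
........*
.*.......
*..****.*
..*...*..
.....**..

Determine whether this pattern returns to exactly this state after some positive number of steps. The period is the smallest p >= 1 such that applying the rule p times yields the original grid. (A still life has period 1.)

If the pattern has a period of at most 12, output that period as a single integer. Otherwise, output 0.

Simulating and comparing each generation to the original:
Gen 0 (original, given above): 13 live cells
Gen 1: 13 live cells, differs from original
Gen 2: 6 live cells, differs from original
Gen 3: 5 live cells, differs from original
Gen 4: 3 live cells, differs from original
Gen 5: 3 live cells, differs from original
Gen 6: 3 live cells, differs from original
Gen 7: 3 live cells, differs from original
Gen 8: 3 live cells, differs from original
Gen 9: 3 live cells, differs from original
Gen 10: 3 live cells, differs from original
Gen 11: 3 live cells, differs from original
Gen 12: 3 live cells, differs from original
No period found within 12 steps.

Answer: 0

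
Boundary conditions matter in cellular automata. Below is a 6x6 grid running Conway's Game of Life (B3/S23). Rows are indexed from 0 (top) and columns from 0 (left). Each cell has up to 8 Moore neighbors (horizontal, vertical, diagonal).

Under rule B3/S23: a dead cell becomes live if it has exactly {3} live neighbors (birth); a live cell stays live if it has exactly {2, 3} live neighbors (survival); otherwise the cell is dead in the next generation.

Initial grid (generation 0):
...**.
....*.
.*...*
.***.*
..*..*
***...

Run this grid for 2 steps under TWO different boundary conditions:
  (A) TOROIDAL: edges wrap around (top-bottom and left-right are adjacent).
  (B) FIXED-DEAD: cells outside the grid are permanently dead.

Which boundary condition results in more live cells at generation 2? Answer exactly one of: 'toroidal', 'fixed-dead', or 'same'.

Under TOROIDAL boundary, generation 2:
......
.*....
...*.*
...*.*
......
......
Population = 5

Under FIXED-DEAD boundary, generation 2:
...*.*
.....*
...*.*
**.*.*
*..**.
.*....
Population = 13

Comparison: toroidal=5, fixed-dead=13 -> fixed-dead

Answer: fixed-dead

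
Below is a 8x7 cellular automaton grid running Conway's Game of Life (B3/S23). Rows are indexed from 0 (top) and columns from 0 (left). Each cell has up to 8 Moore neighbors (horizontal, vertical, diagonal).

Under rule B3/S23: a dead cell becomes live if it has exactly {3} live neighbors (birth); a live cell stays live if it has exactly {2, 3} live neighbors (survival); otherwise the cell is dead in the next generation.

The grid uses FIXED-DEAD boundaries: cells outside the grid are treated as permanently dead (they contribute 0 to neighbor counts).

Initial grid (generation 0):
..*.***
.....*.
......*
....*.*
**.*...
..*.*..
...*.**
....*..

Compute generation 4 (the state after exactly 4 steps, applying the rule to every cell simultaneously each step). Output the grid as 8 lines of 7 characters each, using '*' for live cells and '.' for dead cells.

Answer: ....**.
...**..
...*..*
..*****
.**.*..
.*.**.*
..*...*
..*..*.

Derivation:
Simulating step by step:
Generation 0 (given above): 17 live cells
Generation 1: 19 live cells
....***
....*..
......*
.....*.
.*****.
.**.**.
...*.*.
....**.
Generation 2: 18 live cells
....**.
....*.*
.....*.
..**.**
.*....*
.*....*
..**..*
....**.
Generation 3: 21 live cells
....**.
....*.*
...*...
..*.***
.*....*
.*...**
..***.*
...***.
Generation 4: 22 live cells
(generation 4 grid is the final answer)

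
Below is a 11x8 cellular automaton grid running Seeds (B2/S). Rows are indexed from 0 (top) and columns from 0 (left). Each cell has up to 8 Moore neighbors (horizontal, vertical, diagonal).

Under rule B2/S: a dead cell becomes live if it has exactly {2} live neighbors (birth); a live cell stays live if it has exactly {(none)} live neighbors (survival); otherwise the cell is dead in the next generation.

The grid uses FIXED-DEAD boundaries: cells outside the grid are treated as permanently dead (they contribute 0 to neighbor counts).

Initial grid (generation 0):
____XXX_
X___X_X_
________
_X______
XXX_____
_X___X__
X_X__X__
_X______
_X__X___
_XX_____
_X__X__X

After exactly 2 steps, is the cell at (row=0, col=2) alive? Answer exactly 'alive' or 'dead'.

Simulating step by step:
Generation 0 (given above): 23 live cells
Generation 1: 20 live cells
___X___X
___X___X
XX___X__
________
________
___XX_X_
____X_X_
___XXX__
___X____
____XX__
X__X____
Generation 2: 22 live cells
__X_X_X_
XX______
__X_X_X_
XX______
___XXX__
_______X
__X____X
__X___X_
__X___X_
__X_____
_____X__

Cell (0,2) at generation 2: 1 -> alive

Answer: alive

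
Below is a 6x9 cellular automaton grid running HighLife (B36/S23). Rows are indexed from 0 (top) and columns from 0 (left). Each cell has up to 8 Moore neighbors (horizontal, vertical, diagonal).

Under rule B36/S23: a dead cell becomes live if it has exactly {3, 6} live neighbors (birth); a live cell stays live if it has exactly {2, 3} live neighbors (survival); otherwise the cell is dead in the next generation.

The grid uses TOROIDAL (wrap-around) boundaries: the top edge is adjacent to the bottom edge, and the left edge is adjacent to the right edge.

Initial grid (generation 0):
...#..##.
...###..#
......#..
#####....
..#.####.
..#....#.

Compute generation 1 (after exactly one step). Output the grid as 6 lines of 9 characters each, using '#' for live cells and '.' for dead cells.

Simulating step by step:
Generation 0 (given above): 20 live cells
Generation 1: 25 live cells
(generation 1 grid is the final answer)

Answer: ..##.####
...###...
##.......
.##.#..#.
...######
..#.#.#.#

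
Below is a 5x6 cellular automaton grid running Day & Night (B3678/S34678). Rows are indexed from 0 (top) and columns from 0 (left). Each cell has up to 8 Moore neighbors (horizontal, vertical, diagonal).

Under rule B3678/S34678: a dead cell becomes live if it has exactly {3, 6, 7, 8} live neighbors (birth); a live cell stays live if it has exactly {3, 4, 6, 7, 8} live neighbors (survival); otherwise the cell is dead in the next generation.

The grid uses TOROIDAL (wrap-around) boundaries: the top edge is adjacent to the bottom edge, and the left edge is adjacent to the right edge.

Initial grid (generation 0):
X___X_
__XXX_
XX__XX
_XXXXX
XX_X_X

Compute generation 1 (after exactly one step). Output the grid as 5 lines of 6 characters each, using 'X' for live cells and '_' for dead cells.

Answer: X___X_
___XXX
XXXXX_
X__XXX
_X_XX_

Derivation:
Simulating step by step:
Generation 0 (given above): 18 live cells
Generation 1: 17 live cells
(generation 1 grid is the final answer)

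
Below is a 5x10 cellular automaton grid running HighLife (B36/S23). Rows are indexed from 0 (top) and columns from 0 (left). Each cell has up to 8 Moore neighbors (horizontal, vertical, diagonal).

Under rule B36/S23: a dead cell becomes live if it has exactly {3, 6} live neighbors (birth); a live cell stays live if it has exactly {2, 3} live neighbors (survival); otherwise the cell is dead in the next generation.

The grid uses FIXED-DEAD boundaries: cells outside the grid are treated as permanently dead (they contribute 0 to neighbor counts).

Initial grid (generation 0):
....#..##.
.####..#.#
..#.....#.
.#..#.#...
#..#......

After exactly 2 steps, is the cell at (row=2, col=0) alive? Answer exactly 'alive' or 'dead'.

Simulating step by step:
Generation 0 (given above): 16 live cells
Generation 1: 16 live cells
..#.#..##.
.##.#..#.#
....##.##.
.###......
..........
Generation 2: 18 live cells
.##....##.
.##.#...##
....#####.
..###.....
..#.......

Cell (2,0) at generation 2: 0 -> dead

Answer: dead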